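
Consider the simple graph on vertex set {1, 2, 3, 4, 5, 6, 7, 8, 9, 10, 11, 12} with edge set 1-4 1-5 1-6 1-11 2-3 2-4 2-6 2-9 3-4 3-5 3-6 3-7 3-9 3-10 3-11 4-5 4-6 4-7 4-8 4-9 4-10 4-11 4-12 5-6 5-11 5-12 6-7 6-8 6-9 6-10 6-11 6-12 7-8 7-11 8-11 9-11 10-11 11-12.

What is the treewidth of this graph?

4

A width-4 tree decomposition is:
Bags: B1 = {3, 4, 6, 7, 11}  B2 = {3, 4, 6, 9, 11}  B3 = {3, 4, 6, 10, 11}  B4 = {3, 4, 5, 6, 11}  B5 = {2, 3, 4, 6, 9}  B6 = {4, 5, 6, 11, 12}  B7 = {1, 4, 5, 6, 11}  B8 = {4, 6, 7, 8, 11}
Tree: B1–B2, B1–B3, B2–B4, B2–B5, B4–B6, B6–B7, B1–B8
Each bag holds 5 vertices, so the decomposition has width 4, which upper-bounds the treewidth. On the other hand G contains the 5-clique {2, 3, 4, 6, 9}. A clique must lie in a single bag of any decomposition, so no decomposition can have width below 4. Hence tw(G) = 4 exactly.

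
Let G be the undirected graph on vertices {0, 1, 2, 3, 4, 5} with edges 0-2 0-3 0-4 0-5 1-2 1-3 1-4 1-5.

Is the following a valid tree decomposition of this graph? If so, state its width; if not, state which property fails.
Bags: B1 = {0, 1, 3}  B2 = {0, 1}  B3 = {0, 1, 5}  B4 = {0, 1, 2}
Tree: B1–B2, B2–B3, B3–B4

No — vertex 4 appears in no bag.

A tree decomposition must satisfy three properties: every vertex lies in some bag; for every edge, both endpoints lie together in some bag; and for every vertex, the bags containing it form a connected subtree. Here vertex 4 appears in no bag, so the decomposition is invalid.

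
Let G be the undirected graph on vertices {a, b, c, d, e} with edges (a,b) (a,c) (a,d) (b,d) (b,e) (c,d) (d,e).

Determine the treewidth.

A width-2 tree decomposition is:
Bags: B1 = {a, b, d}  B2 = {a, c, d}  B3 = {b, d, e}
Tree: B1–B2, B1–B3
Each bag holds 3 vertices, so the decomposition has width 2, which upper-bounds the treewidth. Conversely, {b, d, e} is a clique of size 3, and the vertices of any clique must share a bag in every tree decomposition; so some bag has ≥ 3 vertices and tw(G) ≥ 2. Combining the bounds, tw(G) = 2.

2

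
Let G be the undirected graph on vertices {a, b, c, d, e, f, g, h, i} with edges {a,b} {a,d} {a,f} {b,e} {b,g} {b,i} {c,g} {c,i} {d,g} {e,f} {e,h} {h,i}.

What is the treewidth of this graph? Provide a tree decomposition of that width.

The largest bag has 4 vertices, giving width 3; this decomposition certifies tw(G) ≤ 3. For the lower bound: the 4 vertex sets {a,d,f}, {e}, {b}, {c,g,h,i} are disjoint, each induces a connected subgraph, and every pair is joined by at least one edge of G. Contracting each set to a single vertex therefore yields K_{4} as a minor, and since treewidth is minor-monotone, tw(G) ≥ tw(K_{4}) = 3. Hence tw(G) = 3 exactly.

Treewidth 3.
One optimal decomposition is:
Bags: B1 = {a, d, e, f}  B2 = {a, b, d, e}  B3 = {b, d, e, g}  B4 = {b, e, g, h}  B5 = {b, g, h, i}  B6 = {c, g, h, i}
Tree: B1–B2, B2–B3, B3–B4, B4–B5, B5–B6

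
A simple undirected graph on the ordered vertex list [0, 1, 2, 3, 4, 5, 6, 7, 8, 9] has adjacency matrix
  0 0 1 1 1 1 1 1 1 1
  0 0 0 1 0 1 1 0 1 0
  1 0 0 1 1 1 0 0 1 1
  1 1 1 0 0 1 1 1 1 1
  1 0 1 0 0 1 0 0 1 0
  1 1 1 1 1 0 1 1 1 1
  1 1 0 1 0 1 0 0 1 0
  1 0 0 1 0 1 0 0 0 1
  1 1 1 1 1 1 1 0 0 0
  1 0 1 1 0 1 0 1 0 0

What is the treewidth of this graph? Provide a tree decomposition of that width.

The largest bag has 5 vertices, giving width 4; this decomposition certifies tw(G) ≤ 4. Conversely, {0, 2, 3, 5, 8} is a clique of size 5, and the vertices of any clique must share a bag in every tree decomposition; so some bag has ≥ 5 vertices and tw(G) ≥ 4. The upper and lower bounds meet at 4, so that is the treewidth.

Treewidth 4.
One such decomposition:
Bags: B1 = {0, 2, 3, 5, 9}  B2 = {0, 2, 3, 5, 8}  B3 = {0, 3, 5, 6, 8}  B4 = {1, 3, 5, 6, 8}  B5 = {0, 3, 5, 7, 9}  B6 = {0, 2, 4, 5, 8}
Tree: B1–B2, B2–B3, B3–B4, B1–B5, B2–B6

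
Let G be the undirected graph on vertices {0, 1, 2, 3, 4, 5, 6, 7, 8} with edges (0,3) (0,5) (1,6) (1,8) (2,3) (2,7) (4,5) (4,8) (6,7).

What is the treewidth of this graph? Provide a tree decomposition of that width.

Treewidth 2.
One optimal decomposition is:
Bags: B1 = {1, 6, 7}  B2 = {1, 2, 7}  B3 = {1, 2, 3}  B4 = {0, 1, 3}  B5 = {0, 1, 5}  B6 = {1, 4, 5}  B7 = {1, 4, 8}
Tree: B1–B2, B2–B3, B3–B4, B4–B5, B5–B6, B6–B7

Every bag has size at most 3, so the width is 3 − 1 = 2 and tw(G) ≤ 2. The edges 1–6–7–2–3–0–5–4–8–1 form a cycle, so G is not a tree and its treewidth is at least 2. Hence tw(G) = 2 exactly.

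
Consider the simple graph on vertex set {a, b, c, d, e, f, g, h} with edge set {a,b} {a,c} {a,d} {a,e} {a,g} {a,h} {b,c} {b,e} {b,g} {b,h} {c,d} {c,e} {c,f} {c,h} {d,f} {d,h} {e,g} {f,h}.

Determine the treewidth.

A width-3 tree decomposition is:
Bags: B1 = {a, b, c, e}  B2 = {a, b, e, g}  B3 = {a, b, c, h}  B4 = {a, c, d, h}  B5 = {c, d, f, h}
Tree: B1–B2, B1–B3, B3–B4, B4–B5
Every bag has size at most 4, so the width is 4 − 1 = 3 and tw(G) ≤ 3. Conversely, {a, b, e, g} is a clique of size 4, and the vertices of any clique must share a bag in every tree decomposition; so some bag has ≥ 4 vertices and tw(G) ≥ 3. The upper and lower bounds meet at 3, so that is the treewidth.

3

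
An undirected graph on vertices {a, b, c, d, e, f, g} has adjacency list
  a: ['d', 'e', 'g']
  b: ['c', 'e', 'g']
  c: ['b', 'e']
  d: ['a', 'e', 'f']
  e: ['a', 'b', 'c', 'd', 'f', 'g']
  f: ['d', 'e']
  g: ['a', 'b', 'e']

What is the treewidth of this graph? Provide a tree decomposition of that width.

Treewidth 2.
Bags: B1 = {a, d, e}  B2 = {a, e, g}  B3 = {b, e, g}  B4 = {b, c, e}  B5 = {d, e, f}
Tree: B1–B2, B2–B3, B3–B4, B1–B5

Every bag has size at most 3, so the width is 3 − 1 = 2 and tw(G) ≤ 2. On the other hand G contains the 3-clique {a, d, e}. A clique must lie in a single bag of any decomposition, so no decomposition can have width below 2. The upper and lower bounds meet at 2, so that is the treewidth.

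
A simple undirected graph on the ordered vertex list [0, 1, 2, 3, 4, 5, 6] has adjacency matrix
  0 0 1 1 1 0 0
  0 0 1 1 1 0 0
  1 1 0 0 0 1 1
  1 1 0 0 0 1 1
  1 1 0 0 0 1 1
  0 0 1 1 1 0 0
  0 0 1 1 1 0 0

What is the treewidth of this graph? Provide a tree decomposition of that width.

Treewidth 3.
One optimal decomposition is:
Bags: B1 = {2, 3, 4, 6}  B2 = {2, 3, 4, 5}  B3 = {1, 2, 3, 4}  B4 = {0, 2, 3, 4}
Tree: B1–B2, B2–B3, B3–B4

Each bag holds 4 vertices, so the decomposition has width 3, which upper-bounds the treewidth. For the lower bound: the 4 vertex sets {2,6}, {4,5}, {3}, {1} are disjoint, each induces a connected subgraph, and every pair is joined by at least one edge of G. Contracting each set to a single vertex therefore yields K_{4} as a minor, and since treewidth is minor-monotone, tw(G) ≥ tw(K_{4}) = 3. The upper and lower bounds meet at 3, so that is the treewidth.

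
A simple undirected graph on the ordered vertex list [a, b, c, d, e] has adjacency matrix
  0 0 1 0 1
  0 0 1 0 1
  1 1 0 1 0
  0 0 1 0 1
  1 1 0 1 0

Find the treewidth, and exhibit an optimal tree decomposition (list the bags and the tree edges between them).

Treewidth 2.
One optimal decomposition is:
Bags: B1 = {c, d, e}  B2 = {a, c, e}  B3 = {b, c, e}
Tree: B1–B2, B2–B3

Each bag holds 3 vertices, so the decomposition has width 2, which upper-bounds the treewidth. The edges e–d–c–a–e form a cycle, so G is not a tree and its treewidth is at least 2. Combining the bounds, tw(G) = 2.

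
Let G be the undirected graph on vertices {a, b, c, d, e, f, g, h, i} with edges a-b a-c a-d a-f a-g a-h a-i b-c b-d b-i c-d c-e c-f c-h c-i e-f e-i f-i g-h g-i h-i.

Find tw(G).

A width-3 tree decomposition is:
Bags: B1 = {a, c, f, i}  B2 = {c, e, f, i}  B3 = {a, b, c, i}  B4 = {a, b, c, d}  B5 = {a, c, h, i}  B6 = {a, g, h, i}
Tree: B1–B2, B1–B3, B3–B4, B1–B5, B5–B6
Each bag holds 4 vertices, so the decomposition has width 3, which upper-bounds the treewidth. Conversely, {a, b, c, d} is a clique of size 4, and the vertices of any clique must share a bag in every tree decomposition; so some bag has ≥ 4 vertices and tw(G) ≥ 3. The upper and lower bounds meet at 3, so that is the treewidth.

3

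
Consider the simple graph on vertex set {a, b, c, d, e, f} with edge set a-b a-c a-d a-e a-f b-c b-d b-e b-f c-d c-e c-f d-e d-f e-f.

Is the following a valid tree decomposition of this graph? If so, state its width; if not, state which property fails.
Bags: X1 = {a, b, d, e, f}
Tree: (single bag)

No — vertex c appears in no bag.

A tree decomposition must satisfy three properties: every vertex lies in some bag; for every edge, both endpoints lie together in some bag; and for every vertex, the bags containing it form a connected subtree. Here vertex c appears in no bag, so the decomposition is invalid.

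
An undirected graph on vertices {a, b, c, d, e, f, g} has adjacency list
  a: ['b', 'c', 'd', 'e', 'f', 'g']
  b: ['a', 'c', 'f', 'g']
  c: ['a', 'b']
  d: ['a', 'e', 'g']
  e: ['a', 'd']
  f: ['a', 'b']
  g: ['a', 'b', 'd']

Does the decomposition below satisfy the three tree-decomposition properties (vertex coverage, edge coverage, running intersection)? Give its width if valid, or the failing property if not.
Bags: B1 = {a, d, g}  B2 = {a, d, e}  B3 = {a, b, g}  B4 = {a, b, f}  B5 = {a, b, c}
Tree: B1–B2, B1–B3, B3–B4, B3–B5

Yes; width 2.

Every vertex of G appears in some bag (union = {a, b, c, d, e, f, g}); every edge is covered by a bag; and for each vertex v the set of bags containing v is connected in the bag tree. The decomposition is therefore valid. The largest bag has 3 vertices, so the width is 2.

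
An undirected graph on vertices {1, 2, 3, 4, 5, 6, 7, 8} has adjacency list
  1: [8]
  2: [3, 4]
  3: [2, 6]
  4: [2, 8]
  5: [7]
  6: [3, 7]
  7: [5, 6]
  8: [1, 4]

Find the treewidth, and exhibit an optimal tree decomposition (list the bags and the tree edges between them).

Treewidth 1.
One such decomposition:
Bags: B1 = {5, 7}  B2 = {6, 7}  B3 = {3, 6}  B4 = {2, 3}  B5 = {2, 4}  B6 = {4, 8}  B7 = {1, 8}
Tree: B1–B2, B2–B3, B3–B4, B4–B5, B5–B6, B6–B7

Each bag holds 2 vertices, so the decomposition has width 1, which upper-bounds the treewidth. G has an edge, so its treewidth is at least 1. The upper and lower bounds meet at 1, so that is the treewidth.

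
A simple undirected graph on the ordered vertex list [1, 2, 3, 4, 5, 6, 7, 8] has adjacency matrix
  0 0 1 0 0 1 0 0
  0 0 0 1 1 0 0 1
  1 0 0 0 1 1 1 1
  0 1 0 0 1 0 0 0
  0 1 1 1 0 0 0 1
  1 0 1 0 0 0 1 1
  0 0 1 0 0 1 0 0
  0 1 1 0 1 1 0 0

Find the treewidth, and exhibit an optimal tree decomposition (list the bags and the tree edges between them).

Each bag holds 3 vertices, so the decomposition has width 2, which upper-bounds the treewidth. On the other hand G contains the 3-clique {2, 5, 8}. A clique must lie in a single bag of any decomposition, so no decomposition can have width below 2. Therefore the treewidth is 2.

Treewidth 2.
One optimal decomposition is:
Bags: B1 = {3, 6, 8}  B2 = {3, 5, 8}  B3 = {2, 5, 8}  B4 = {1, 3, 6}  B5 = {2, 4, 5}  B6 = {3, 6, 7}
Tree: B1–B2, B2–B3, B1–B4, B3–B5, B1–B6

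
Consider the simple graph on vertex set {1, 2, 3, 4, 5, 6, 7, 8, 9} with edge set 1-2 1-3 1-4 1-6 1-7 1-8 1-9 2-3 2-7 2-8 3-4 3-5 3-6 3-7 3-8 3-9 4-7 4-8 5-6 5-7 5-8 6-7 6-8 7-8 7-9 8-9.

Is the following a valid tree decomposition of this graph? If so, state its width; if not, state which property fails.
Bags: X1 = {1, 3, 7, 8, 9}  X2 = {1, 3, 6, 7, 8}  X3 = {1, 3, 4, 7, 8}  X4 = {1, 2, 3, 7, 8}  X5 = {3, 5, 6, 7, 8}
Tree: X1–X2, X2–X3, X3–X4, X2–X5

Vertex coverage: the bags together contain {1, 2, 3, 4, 5, 6, 7, 8, 9}, the full vertex set. Edge coverage: each edge of G has both endpoints in at least one bag. Running intersection: for every vertex, the bags containing it form a connected subtree. All three properties hold, so this is a valid tree decomposition of width max|bag| − 1 = 4, and hence tw(G) ≤ 4.

Yes; width 4.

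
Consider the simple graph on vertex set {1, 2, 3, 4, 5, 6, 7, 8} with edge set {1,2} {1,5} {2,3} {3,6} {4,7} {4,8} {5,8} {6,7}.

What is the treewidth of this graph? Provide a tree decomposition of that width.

Every bag has size at most 3, so the width is 3 − 1 = 2 and tw(G) ≤ 2. The edges 3–2–1–5–8–4–7–6–3 form a cycle, so G is not a tree and its treewidth is at least 2. The upper and lower bounds meet at 2, so that is the treewidth.

Treewidth 2.
Bags: B1 = {1, 2, 3}  B2 = {1, 3, 5}  B3 = {3, 5, 8}  B4 = {3, 4, 8}  B5 = {3, 4, 7}  B6 = {3, 6, 7}
Tree: B1–B2, B2–B3, B3–B4, B4–B5, B5–B6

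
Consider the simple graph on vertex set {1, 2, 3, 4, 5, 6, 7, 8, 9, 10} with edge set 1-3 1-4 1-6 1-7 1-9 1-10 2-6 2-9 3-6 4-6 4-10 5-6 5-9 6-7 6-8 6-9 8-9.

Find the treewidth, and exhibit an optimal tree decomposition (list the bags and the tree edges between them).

Every bag has size at most 3, so the width is 3 − 1 = 2 and tw(G) ≤ 2. On the other hand G contains the 3-clique {1, 4, 10}. A clique must lie in a single bag of any decomposition, so no decomposition can have width below 2. Hence tw(G) = 2 exactly.

Treewidth 2.
One optimal decomposition is:
Bags: B1 = {1, 6, 9}  B2 = {1, 3, 6}  B3 = {5, 6, 9}  B4 = {6, 8, 9}  B5 = {1, 6, 7}  B6 = {1, 4, 6}  B7 = {2, 6, 9}  B8 = {1, 4, 10}
Tree: B1–B2, B1–B3, B3–B4, B2–B5, B2–B6, B3–B7, B6–B8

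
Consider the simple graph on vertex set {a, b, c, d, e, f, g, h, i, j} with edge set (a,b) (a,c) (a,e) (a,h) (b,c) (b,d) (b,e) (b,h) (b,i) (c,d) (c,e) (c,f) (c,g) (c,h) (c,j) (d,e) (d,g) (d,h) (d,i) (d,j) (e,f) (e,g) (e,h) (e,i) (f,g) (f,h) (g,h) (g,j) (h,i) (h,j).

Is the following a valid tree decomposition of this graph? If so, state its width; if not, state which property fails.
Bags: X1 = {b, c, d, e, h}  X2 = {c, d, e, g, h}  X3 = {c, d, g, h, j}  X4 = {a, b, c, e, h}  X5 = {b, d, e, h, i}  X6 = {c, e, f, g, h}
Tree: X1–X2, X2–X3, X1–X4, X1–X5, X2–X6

Yes; width 4.

Every vertex of G appears in some bag (union = {a, b, c, d, e, f, g, h, i, j}); every edge is covered by a bag; and for each vertex v the set of bags containing v is connected in the bag tree. The decomposition is therefore valid. The largest bag has 5 vertices, so the width is 4.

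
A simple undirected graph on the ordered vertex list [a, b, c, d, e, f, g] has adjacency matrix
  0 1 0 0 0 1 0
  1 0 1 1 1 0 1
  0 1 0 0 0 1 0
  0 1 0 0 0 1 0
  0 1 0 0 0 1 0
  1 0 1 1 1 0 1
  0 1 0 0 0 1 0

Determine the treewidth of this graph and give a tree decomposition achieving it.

Each bag holds 3 vertices, so the decomposition has width 2, which upper-bounds the treewidth. The edges b–e–f–d–b form a cycle, so G is not a tree and its treewidth is at least 2. The upper and lower bounds meet at 2, so that is the treewidth.

Treewidth 2.
One such decomposition:
Bags: B1 = {b, e, f}  B2 = {b, d, f}  B3 = {b, f, g}  B4 = {a, b, f}  B5 = {b, c, f}
Tree: B1–B2, B2–B3, B3–B4, B4–B5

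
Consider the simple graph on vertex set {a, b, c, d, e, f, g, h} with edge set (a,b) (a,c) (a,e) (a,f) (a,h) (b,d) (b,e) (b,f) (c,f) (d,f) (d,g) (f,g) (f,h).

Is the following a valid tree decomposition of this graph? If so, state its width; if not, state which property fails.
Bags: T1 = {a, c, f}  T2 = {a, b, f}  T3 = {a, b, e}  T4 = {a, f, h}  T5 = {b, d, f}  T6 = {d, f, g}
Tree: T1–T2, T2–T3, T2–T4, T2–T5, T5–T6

Vertex coverage: the bags together contain {a, b, c, d, e, f, g, h}, the full vertex set. Edge coverage: each edge of G has both endpoints in at least one bag. Running intersection: for every vertex, the bags containing it form a connected subtree. All three properties hold, so this is a valid tree decomposition of width max|bag| − 1 = 2, and hence tw(G) ≤ 2.

Yes; width 2.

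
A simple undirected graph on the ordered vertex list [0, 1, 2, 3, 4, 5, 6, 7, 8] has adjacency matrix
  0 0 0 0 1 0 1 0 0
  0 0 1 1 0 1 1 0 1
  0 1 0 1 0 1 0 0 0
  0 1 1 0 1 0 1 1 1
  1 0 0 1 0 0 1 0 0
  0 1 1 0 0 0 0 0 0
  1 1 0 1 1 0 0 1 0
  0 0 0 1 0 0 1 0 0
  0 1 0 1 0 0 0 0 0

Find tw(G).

A width-2 tree decomposition is:
Bags: B1 = {1, 3, 8}  B2 = {1, 3, 6}  B3 = {3, 4, 6}  B4 = {3, 6, 7}  B5 = {1, 2, 3}  B6 = {1, 2, 5}  B7 = {0, 4, 6}
Tree: B1–B2, B2–B3, B2–B4, B2–B5, B5–B6, B3–B7
Each bag holds 3 vertices, so the decomposition has width 2, which upper-bounds the treewidth. On the other hand G contains the 3-clique {0, 4, 6}. A clique must lie in a single bag of any decomposition, so no decomposition can have width below 2. Combining the bounds, tw(G) = 2.

2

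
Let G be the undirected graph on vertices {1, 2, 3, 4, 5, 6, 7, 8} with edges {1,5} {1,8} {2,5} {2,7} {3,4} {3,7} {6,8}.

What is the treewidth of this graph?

1

A width-1 tree decomposition is:
Bags: B1 = {3, 4}  B2 = {3, 7}  B3 = {2, 7}  B4 = {2, 5}  B5 = {1, 5}  B6 = {1, 8}  B7 = {6, 8}
Tree: B1–B2, B2–B3, B3–B4, B4–B5, B5–B6, B6–B7
Each bag holds 2 vertices, so the decomposition has width 1, which upper-bounds the treewidth. Since G has at least one edge (e.g. 4–3), it is not an edgeless graph, so tw(G) ≥ 1. Therefore the treewidth is 1.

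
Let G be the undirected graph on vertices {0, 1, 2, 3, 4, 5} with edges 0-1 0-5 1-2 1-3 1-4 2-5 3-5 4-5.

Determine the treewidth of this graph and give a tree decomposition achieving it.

Treewidth 2.
Bags: B1 = {1, 4, 5}  B2 = {1, 2, 5}  B3 = {1, 3, 5}  B4 = {0, 1, 5}
Tree: B1–B2, B2–B3, B3–B4

Each bag holds 3 vertices, so the decomposition has width 2, which upper-bounds the treewidth. Since 1–4–5–2–1 is a cycle in G, G is not acyclic. Forests are exactly the graphs of treewidth ≤ 1, so tw(G) ≥ 2. The upper and lower bounds meet at 2, so that is the treewidth.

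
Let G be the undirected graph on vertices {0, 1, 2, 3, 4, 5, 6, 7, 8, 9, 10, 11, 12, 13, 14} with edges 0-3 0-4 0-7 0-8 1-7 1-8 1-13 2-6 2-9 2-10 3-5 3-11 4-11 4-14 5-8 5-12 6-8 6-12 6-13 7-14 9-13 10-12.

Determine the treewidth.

3

A width-3 tree decomposition is:
Bags: B1 = {2, 9, 10, 12}  B2 = {2, 6, 9, 12}  B3 = {6, 9, 12, 13}  B4 = {5, 6, 12, 13}  B5 = {5, 6, 8, 13}  B6 = {1, 5, 8, 13}  B7 = {1, 3, 5, 8}  B8 = {0, 1, 3, 8}  B9 = {0, 1, 3, 7}  B10 = {0, 3, 7, 11}  B11 = {0, 4, 7, 11}  B12 = {4, 7, 11, 14}
Tree: B1–B2, B2–B3, B3–B4, B4–B5, B5–B6, B6–B7, B7–B8, B8–B9, B9–B10, B10–B11, B11–B12
Every bag has size at most 4, so the width is 4 − 1 = 3 and tw(G) ≤ 3. For the lower bound: the 4 vertex sets {2,9,10}, {12}, {6}, {1,5,8,13} are disjoint, each induces a connected subgraph, and every pair is joined by at least one edge of G. Contracting each set to a single vertex therefore yields K_{4} as a minor, and since treewidth is minor-monotone, tw(G) ≥ tw(K_{4}) = 3. The upper and lower bounds meet at 3, so that is the treewidth.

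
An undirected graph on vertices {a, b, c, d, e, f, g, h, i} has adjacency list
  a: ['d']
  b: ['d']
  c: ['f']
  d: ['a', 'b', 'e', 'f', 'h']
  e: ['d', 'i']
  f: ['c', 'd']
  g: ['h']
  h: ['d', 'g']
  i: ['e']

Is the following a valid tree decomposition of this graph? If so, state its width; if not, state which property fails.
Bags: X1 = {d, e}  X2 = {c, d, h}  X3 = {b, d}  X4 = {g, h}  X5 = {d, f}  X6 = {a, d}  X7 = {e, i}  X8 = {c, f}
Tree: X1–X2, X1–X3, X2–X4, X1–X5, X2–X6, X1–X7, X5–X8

No — bags containing vertex c are not connected in the tree.

A tree decomposition must satisfy three properties: every vertex lies in some bag; for every edge, both endpoints lie together in some bag; and for every vertex, the bags containing it form a connected subtree. Here bags containing vertex c are not connected in the tree, so the decomposition is invalid.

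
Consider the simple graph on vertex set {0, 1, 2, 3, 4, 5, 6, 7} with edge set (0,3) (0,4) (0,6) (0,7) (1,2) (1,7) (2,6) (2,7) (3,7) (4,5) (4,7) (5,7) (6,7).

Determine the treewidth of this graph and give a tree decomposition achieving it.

The largest bag has 3 vertices, giving width 2; this decomposition certifies tw(G) ≤ 2. For the lower bound, the 3 vertices {0, 3, 7} are pairwise adjacent, and any tree decomposition puts a clique entirely inside one bag — forcing width ≥ 2. Therefore the treewidth is 2.

Treewidth 2.
Bags: B1 = {0, 6, 7}  B2 = {0, 3, 7}  B3 = {2, 6, 7}  B4 = {0, 4, 7}  B5 = {1, 2, 7}  B6 = {4, 5, 7}
Tree: B1–B2, B1–B3, B1–B4, B3–B5, B4–B6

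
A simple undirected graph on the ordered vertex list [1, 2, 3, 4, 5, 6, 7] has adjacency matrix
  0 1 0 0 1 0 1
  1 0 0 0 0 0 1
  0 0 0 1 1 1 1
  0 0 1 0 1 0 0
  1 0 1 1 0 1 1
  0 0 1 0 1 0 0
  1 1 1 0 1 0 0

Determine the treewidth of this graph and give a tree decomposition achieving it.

Treewidth 2.
Bags: B1 = {1, 5, 7}  B2 = {1, 2, 7}  B3 = {3, 5, 7}  B4 = {3, 4, 5}  B5 = {3, 5, 6}
Tree: B1–B2, B1–B3, B3–B4, B3–B5

The largest bag has 3 vertices, giving width 2; this decomposition certifies tw(G) ≤ 2. Conversely, {1, 2, 7} is a clique of size 3, and the vertices of any clique must share a bag in every tree decomposition; so some bag has ≥ 3 vertices and tw(G) ≥ 2. Therefore the treewidth is 2.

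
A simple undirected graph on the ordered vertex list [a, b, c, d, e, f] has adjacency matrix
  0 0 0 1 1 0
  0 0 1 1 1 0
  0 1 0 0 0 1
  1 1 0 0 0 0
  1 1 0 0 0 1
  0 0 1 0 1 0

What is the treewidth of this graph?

2

A width-2 tree decomposition is:
Bags: B1 = {b, c, f}  B2 = {b, e, f}  B3 = {b, d, e}  B4 = {a, d, e}
Tree: B1–B2, B2–B3, B3–B4
Each bag holds 3 vertices, so the decomposition has width 2, which upper-bounds the treewidth. Since c–f–e–b–c is a cycle in G, G is not acyclic. Forests are exactly the graphs of treewidth ≤ 1, so tw(G) ≥ 2. Therefore the treewidth is 2.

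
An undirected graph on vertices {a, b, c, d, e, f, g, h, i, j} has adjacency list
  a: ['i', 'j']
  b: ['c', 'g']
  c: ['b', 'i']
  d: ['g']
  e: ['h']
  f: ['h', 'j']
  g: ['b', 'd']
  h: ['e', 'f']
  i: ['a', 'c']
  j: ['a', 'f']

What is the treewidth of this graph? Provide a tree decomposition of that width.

Each bag holds 2 vertices, so the decomposition has width 1, which upper-bounds the treewidth. G has an edge, so its treewidth is at least 1. The upper and lower bounds meet at 1, so that is the treewidth.

Treewidth 1.
Bags: B1 = {d, g}  B2 = {b, g}  B3 = {b, c}  B4 = {c, i}  B5 = {a, i}  B6 = {a, j}  B7 = {f, j}  B8 = {f, h}  B9 = {e, h}
Tree: B1–B2, B2–B3, B3–B4, B4–B5, B5–B6, B6–B7, B7–B8, B8–B9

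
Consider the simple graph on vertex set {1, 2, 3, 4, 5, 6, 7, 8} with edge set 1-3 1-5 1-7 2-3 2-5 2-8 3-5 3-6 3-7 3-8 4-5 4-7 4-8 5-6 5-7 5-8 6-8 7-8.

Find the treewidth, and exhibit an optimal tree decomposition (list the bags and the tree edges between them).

Every bag has size at most 4, so the width is 4 − 1 = 3 and tw(G) ≤ 3. For the lower bound, the 4 vertices {2, 3, 5, 8} are pairwise adjacent, and any tree decomposition puts a clique entirely inside one bag — forcing width ≥ 3. Therefore the treewidth is 3.

Treewidth 3.
One such decomposition:
Bags: B1 = {3, 5, 7, 8}  B2 = {4, 5, 7, 8}  B3 = {1, 3, 5, 7}  B4 = {2, 3, 5, 8}  B5 = {3, 5, 6, 8}
Tree: B1–B2, B1–B3, B1–B4, B4–B5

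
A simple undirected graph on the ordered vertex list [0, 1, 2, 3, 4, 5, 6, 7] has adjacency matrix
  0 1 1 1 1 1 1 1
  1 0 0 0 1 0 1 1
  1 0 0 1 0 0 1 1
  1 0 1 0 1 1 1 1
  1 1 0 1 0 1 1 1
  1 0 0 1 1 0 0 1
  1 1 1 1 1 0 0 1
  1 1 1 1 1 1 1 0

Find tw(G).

4

A width-4 tree decomposition is:
Bags: B1 = {0, 2, 3, 6, 7}  B2 = {0, 3, 4, 6, 7}  B3 = {0, 3, 4, 5, 7}  B4 = {0, 1, 4, 6, 7}
Tree: B1–B2, B2–B3, B2–B4
Each bag holds 5 vertices, so the decomposition has width 4, which upper-bounds the treewidth. Conversely, {0, 1, 4, 6, 7} is a clique of size 5, and the vertices of any clique must share a bag in every tree decomposition; so some bag has ≥ 5 vertices and tw(G) ≥ 4. Therefore the treewidth is 4.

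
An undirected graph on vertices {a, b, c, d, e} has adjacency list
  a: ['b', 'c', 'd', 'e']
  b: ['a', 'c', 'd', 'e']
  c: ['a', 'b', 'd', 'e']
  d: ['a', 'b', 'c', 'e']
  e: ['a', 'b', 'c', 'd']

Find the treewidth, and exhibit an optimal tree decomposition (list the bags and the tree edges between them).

With just one bag of size 5, the width is 5 − 1 = 4, so tw(G) ≤ 4. On the other hand G contains the 5-clique {a, b, c, d, e}. A clique must lie in a single bag of any decomposition, so no decomposition can have width below 4. Combining the bounds, tw(G) = 4.

Treewidth 4.
Bags: B1 = {a, b, c, d, e}
Tree: (single bag)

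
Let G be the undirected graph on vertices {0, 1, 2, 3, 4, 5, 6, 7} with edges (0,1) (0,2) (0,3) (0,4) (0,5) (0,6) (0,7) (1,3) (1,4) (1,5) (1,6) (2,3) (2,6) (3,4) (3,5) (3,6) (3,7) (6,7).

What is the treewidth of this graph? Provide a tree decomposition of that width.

The largest bag has 4 vertices, giving width 3; this decomposition certifies tw(G) ≤ 3. For the lower bound, the 4 vertices {0, 1, 3, 4} are pairwise adjacent, and any tree decomposition puts a clique entirely inside one bag — forcing width ≥ 3. Combining the bounds, tw(G) = 3.

Treewidth 3.
Bags: B1 = {0, 1, 3, 5}  B2 = {0, 1, 3, 4}  B3 = {0, 1, 3, 6}  B4 = {0, 2, 3, 6}  B5 = {0, 3, 6, 7}
Tree: B1–B2, B2–B3, B3–B4, B3–B5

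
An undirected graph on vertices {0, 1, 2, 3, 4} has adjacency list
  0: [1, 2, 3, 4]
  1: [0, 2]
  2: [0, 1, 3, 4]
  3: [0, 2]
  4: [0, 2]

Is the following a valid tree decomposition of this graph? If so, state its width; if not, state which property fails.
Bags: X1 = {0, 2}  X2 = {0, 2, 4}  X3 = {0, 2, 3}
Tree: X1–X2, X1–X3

A tree decomposition must satisfy three properties: every vertex lies in some bag; for every edge, both endpoints lie together in some bag; and for every vertex, the bags containing it form a connected subtree. Here vertex 1 appears in no bag, so the decomposition is invalid.

No — vertex 1 appears in no bag.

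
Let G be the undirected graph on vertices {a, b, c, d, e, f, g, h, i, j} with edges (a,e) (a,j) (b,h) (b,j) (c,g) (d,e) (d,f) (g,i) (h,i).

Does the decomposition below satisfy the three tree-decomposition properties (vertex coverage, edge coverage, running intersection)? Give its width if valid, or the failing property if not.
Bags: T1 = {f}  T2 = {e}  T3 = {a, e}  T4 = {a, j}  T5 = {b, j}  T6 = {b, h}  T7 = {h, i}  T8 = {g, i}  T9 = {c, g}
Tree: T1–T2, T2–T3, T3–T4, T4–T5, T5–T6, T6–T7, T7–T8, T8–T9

A tree decomposition must satisfy three properties: every vertex lies in some bag; for every edge, both endpoints lie together in some bag; and for every vertex, the bags containing it form a connected subtree. Here vertex d appears in no bag, so the decomposition is invalid.

No — vertex d appears in no bag.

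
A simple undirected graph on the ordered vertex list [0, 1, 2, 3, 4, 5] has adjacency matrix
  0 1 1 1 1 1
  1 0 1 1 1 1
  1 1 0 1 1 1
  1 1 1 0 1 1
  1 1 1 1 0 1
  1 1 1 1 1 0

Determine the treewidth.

5

A width-5 tree decomposition is:
Bags: B1 = {0, 1, 2, 3, 4, 5}
Tree: (single bag)
A single bag containing all 6 vertices is trivially a valid decomposition of width 5. On the other hand G contains the 6-clique {0, 1, 2, 3, 4, 5}. A clique must lie in a single bag of any decomposition, so no decomposition can have width below 5. The upper and lower bounds meet at 5, so that is the treewidth.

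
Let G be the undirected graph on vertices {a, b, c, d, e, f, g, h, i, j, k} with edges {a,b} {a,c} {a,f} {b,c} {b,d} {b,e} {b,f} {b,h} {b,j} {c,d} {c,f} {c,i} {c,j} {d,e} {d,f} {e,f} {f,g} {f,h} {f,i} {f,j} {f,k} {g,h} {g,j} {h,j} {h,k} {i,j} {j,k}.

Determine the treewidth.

3

A width-3 tree decomposition is:
Bags: B1 = {b, c, f, j}  B2 = {c, f, i, j}  B3 = {b, f, h, j}  B4 = {b, c, d, f}  B5 = {f, h, j, k}  B6 = {a, b, c, f}  B7 = {b, d, e, f}  B8 = {f, g, h, j}
Tree: B1–B2, B1–B3, B1–B4, B3–B5, B1–B6, B4–B7, B5–B8
Every bag has size at most 4, so the width is 4 − 1 = 3 and tw(G) ≤ 3. Conversely, {f, g, h, j} is a clique of size 4, and the vertices of any clique must share a bag in every tree decomposition; so some bag has ≥ 4 vertices and tw(G) ≥ 3. Hence tw(G) = 3 exactly.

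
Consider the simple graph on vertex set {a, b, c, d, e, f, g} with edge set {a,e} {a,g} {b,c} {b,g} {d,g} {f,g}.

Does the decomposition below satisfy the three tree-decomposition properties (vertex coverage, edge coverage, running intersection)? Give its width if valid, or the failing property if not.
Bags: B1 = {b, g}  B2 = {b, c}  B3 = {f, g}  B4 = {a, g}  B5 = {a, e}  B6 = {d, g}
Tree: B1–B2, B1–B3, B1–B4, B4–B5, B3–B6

Yes; width 1.

Checking the three conditions: (i) the bags cover all of {a, b, c, d, e, f, g}; (ii) for each edge, some bag contains both endpoints; (iii) the bags containing any fixed vertex form a subtree. All hold, so the decomposition is valid with width 2 − 1 = 1.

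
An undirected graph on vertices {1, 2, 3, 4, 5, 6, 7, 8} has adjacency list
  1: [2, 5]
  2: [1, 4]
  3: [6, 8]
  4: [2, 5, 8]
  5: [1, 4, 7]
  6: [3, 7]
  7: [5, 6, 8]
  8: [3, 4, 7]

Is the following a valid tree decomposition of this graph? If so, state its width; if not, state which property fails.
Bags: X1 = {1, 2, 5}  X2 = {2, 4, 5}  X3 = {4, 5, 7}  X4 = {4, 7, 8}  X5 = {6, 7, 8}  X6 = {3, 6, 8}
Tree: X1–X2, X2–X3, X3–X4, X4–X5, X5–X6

Checking the three conditions: (i) the bags cover all of {1, 2, 3, 4, 5, 6, 7, 8}; (ii) for each edge, some bag contains both endpoints; (iii) the bags containing any fixed vertex form a subtree. All hold, so the decomposition is valid with width 3 − 1 = 2.

Yes; width 2.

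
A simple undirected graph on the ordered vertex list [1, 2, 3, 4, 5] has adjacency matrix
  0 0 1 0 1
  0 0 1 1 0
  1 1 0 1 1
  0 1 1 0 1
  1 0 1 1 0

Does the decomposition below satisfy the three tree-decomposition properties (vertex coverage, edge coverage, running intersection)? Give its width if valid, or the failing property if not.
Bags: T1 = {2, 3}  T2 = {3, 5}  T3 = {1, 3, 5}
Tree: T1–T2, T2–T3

A tree decomposition must satisfy three properties: every vertex lies in some bag; for every edge, both endpoints lie together in some bag; and for every vertex, the bags containing it form a connected subtree. Here vertex 4 appears in no bag, so the decomposition is invalid.

No — vertex 4 appears in no bag.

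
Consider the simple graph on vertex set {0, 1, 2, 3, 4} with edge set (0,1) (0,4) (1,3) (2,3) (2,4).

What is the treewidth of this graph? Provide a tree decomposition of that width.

Treewidth 2.
One such decomposition:
Bags: B1 = {2, 3, 4}  B2 = {0, 3, 4}  B3 = {0, 1, 3}
Tree: B1–B2, B2–B3

Every bag has size at most 3, so the width is 3 − 1 = 2 and tw(G) ≤ 2. Since 3–2–4–0–1–3 is a cycle in G, G is not acyclic. Forests are exactly the graphs of treewidth ≤ 1, so tw(G) ≥ 2. Therefore the treewidth is 2.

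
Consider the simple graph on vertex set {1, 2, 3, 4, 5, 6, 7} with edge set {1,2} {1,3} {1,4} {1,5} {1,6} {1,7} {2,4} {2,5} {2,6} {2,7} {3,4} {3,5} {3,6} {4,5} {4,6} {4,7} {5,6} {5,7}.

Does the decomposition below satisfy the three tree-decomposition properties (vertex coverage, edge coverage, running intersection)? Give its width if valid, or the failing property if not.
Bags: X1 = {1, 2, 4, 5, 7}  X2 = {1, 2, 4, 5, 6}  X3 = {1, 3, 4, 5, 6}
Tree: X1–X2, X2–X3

Yes; width 4.

Vertex coverage: the bags together contain {1, 2, 3, 4, 5, 6, 7}, the full vertex set. Edge coverage: each edge of G has both endpoints in at least one bag. Running intersection: for every vertex, the bags containing it form a connected subtree. All three properties hold, so this is a valid tree decomposition of width max|bag| − 1 = 4, and hence tw(G) ≤ 4.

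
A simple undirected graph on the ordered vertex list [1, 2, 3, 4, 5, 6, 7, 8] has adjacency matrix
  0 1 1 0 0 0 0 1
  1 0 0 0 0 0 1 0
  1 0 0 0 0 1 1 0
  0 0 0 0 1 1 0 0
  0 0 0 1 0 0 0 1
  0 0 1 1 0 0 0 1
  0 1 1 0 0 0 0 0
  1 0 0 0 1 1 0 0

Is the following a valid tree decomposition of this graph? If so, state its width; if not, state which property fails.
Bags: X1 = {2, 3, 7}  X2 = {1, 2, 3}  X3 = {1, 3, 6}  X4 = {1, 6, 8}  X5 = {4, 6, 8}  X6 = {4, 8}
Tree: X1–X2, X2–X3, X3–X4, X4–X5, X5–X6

No — vertex 5 appears in no bag.

A tree decomposition must satisfy three properties: every vertex lies in some bag; for every edge, both endpoints lie together in some bag; and for every vertex, the bags containing it form a connected subtree. Here vertex 5 appears in no bag, so the decomposition is invalid.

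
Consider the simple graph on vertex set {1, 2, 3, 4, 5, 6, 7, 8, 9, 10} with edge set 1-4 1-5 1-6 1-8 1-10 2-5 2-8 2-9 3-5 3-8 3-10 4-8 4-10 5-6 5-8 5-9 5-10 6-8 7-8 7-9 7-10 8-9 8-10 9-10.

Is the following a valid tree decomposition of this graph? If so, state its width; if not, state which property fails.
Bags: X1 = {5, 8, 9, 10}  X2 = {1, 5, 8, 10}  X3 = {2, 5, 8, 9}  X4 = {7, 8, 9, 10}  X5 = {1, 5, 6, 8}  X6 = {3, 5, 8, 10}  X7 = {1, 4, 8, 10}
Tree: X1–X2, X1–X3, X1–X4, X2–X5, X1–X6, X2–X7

Yes; width 3.

Every vertex of G appears in some bag (union = {1, 2, 3, 4, 5, 6, 7, 8, 9, 10}); every edge is covered by a bag; and for each vertex v the set of bags containing v is connected in the bag tree. The decomposition is therefore valid. The largest bag has 4 vertices, so the width is 3.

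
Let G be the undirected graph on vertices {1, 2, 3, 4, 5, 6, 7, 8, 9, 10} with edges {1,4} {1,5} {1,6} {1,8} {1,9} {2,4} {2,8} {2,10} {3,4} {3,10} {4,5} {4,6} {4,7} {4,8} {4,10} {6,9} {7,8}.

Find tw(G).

2

A width-2 tree decomposition is:
Bags: B1 = {2, 4, 10}  B2 = {2, 4, 8}  B3 = {3, 4, 10}  B4 = {4, 7, 8}  B5 = {1, 4, 8}  B6 = {1, 4, 6}  B7 = {1, 4, 5}  B8 = {1, 6, 9}
Tree: B1–B2, B1–B3, B2–B4, B4–B5, B5–B6, B6–B7, B6–B8
Every bag has size at most 3, so the width is 3 − 1 = 2 and tw(G) ≤ 2. Conversely, {1, 6, 9} is a clique of size 3, and the vertices of any clique must share a bag in every tree decomposition; so some bag has ≥ 3 vertices and tw(G) ≥ 2. Hence tw(G) = 2 exactly.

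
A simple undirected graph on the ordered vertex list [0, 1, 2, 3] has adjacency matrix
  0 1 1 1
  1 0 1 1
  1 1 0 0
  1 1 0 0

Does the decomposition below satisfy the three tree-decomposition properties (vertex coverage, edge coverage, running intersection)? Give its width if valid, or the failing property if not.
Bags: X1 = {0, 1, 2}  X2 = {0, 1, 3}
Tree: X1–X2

Yes; width 2.

Every vertex of G appears in some bag (union = {0, 1, 2, 3}); every edge is covered by a bag; and for each vertex v the set of bags containing v is connected in the bag tree. The decomposition is therefore valid. The largest bag has 3 vertices, so the width is 2.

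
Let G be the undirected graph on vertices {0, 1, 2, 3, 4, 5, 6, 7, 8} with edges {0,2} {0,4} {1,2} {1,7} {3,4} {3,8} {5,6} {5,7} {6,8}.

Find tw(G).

2

A width-2 tree decomposition is:
Bags: B1 = {5, 6, 8}  B2 = {5, 7, 8}  B3 = {1, 7, 8}  B4 = {1, 2, 8}  B5 = {0, 2, 8}  B6 = {0, 4, 8}  B7 = {3, 4, 8}
Tree: B1–B2, B2–B3, B3–B4, B4–B5, B5–B6, B6–B7
The largest bag has 3 vertices, giving width 2; this decomposition certifies tw(G) ≤ 2. For the lower bound, G contains the cycle 8–6–5–7–1–2–0–4–3–8, so G is not a forest; only forests have treewidth ≤ 1, hence tw(G) ≥ 2. The upper and lower bounds meet at 2, so that is the treewidth.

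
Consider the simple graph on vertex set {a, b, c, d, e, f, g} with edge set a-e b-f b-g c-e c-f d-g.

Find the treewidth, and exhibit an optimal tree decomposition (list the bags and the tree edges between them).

Treewidth 1.
One optimal decomposition is:
Bags: B1 = {a, e}  B2 = {c, e}  B3 = {c, f}  B4 = {b, f}  B5 = {b, g}  B6 = {d, g}
Tree: B1–B2, B2–B3, B3–B4, B4–B5, B5–B6

Each bag holds 2 vertices, so the decomposition has width 1, which upper-bounds the treewidth. Any graph with an edge has treewidth ≥ 1, and G has the edge a–e. Combining the bounds, tw(G) = 1.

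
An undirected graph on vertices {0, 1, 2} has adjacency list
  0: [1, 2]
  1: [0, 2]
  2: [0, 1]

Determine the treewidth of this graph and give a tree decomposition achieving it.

Treewidth 2.
Bags: B1 = {0, 1, 2}
Tree: (single bag)

A single bag containing all 3 vertices is trivially a valid decomposition of width 2. For the lower bound, the 3 vertices {0, 1, 2} are pairwise adjacent, and any tree decomposition puts a clique entirely inside one bag — forcing width ≥ 2. The upper and lower bounds meet at 2, so that is the treewidth.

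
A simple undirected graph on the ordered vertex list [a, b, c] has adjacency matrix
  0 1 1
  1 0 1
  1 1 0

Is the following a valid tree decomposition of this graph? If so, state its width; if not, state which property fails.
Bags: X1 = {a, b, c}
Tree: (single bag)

Yes; width 2.

Every vertex of G appears in some bag (union = {a, b, c}); every edge is covered by a bag; and for each vertex v the set of bags containing v is connected in the bag tree. The decomposition is therefore valid. The largest bag has 3 vertices, so the width is 2.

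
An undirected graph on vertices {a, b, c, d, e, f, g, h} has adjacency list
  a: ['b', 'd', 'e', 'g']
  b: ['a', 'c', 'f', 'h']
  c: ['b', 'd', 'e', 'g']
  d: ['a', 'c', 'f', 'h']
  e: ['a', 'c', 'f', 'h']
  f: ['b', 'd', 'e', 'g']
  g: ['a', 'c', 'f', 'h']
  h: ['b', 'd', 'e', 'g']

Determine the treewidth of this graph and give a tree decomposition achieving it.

Each bag holds 5 vertices, so the decomposition has width 4, which upper-bounds the treewidth. For the lower bound: the 5 vertex sets {e,f}, {a,d}, {g,h}, {c}, {b} are disjoint, each induces a connected subgraph, and every pair is joined by at least one edge of G. Contracting each set to a single vertex therefore yields K_{5} as a minor, and since treewidth is minor-monotone, tw(G) ≥ tw(K_{5}) = 4. Hence tw(G) = 4 exactly.

Treewidth 4.
One optimal decomposition is:
Bags: B1 = {a, c, e, f, h}  B2 = {a, c, d, f, h}  B3 = {a, c, f, g, h}  B4 = {a, b, c, f, h}
Tree: B1–B2, B2–B3, B3–B4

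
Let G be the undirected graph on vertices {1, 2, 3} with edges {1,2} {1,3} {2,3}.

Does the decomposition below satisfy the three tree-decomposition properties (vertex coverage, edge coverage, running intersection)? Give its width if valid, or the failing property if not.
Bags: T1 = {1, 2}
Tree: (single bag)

No — vertex 3 appears in no bag.

A tree decomposition must satisfy three properties: every vertex lies in some bag; for every edge, both endpoints lie together in some bag; and for every vertex, the bags containing it form a connected subtree. Here vertex 3 appears in no bag, so the decomposition is invalid.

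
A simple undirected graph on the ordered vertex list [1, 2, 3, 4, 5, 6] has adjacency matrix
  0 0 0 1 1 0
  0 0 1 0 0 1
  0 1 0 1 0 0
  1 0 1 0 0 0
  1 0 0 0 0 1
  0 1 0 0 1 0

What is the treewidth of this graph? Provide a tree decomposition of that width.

Treewidth 2.
Bags: B1 = {1, 4, 5}  B2 = {3, 4, 5}  B3 = {2, 3, 5}  B4 = {2, 5, 6}
Tree: B1–B2, B2–B3, B3–B4

Every bag has size at most 3, so the width is 3 − 1 = 2 and tw(G) ≤ 2. Since 5–1–4–3–2–6–5 is a cycle in G, G is not acyclic. Forests are exactly the graphs of treewidth ≤ 1, so tw(G) ≥ 2. The upper and lower bounds meet at 2, so that is the treewidth.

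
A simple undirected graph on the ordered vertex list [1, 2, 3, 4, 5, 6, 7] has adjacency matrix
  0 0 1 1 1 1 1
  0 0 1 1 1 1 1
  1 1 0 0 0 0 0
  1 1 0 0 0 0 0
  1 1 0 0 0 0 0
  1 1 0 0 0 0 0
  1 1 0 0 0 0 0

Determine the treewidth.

A width-2 tree decomposition is:
Bags: B1 = {1, 2, 5}  B2 = {1, 2, 4}  B3 = {1, 2, 3}  B4 = {1, 2, 6}  B5 = {1, 2, 7}
Tree: B1–B2, B2–B3, B3–B4, B4–B5
The largest bag has 3 vertices, giving width 2; this decomposition certifies tw(G) ≤ 2. The edges 1–5–2–4–1 form a cycle, so G is not a tree and its treewidth is at least 2. Therefore the treewidth is 2.

2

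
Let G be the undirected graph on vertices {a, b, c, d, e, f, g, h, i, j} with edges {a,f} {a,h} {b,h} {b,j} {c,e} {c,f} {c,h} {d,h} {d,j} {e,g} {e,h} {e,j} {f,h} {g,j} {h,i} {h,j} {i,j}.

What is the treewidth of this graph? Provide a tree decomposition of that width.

Treewidth 2.
One optimal decomposition is:
Bags: B1 = {e, h, j}  B2 = {d, h, j}  B3 = {h, i, j}  B4 = {c, e, h}  B5 = {b, h, j}  B6 = {c, f, h}  B7 = {e, g, j}  B8 = {a, f, h}
Tree: B1–B2, B1–B3, B1–B4, B2–B5, B4–B6, B1–B7, B6–B8

The largest bag has 3 vertices, giving width 2; this decomposition certifies tw(G) ≤ 2. For the lower bound, the 3 vertices {e, g, j} are pairwise adjacent, and any tree decomposition puts a clique entirely inside one bag — forcing width ≥ 2. The upper and lower bounds meet at 2, so that is the treewidth.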